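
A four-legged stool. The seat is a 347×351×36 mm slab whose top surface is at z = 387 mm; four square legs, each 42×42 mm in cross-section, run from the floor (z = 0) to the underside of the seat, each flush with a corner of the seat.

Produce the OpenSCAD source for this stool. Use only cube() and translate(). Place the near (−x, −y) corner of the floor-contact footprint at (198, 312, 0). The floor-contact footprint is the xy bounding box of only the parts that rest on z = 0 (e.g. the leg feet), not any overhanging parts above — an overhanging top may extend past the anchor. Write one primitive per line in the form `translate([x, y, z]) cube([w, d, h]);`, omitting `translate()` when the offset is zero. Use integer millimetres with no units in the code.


translate([198, 312, 351]) cube([347, 351, 36]);
translate([198, 312, 0]) cube([42, 42, 351]);
translate([503, 312, 0]) cube([42, 42, 351]);
translate([198, 621, 0]) cube([42, 42, 351]);
translate([503, 621, 0]) cube([42, 42, 351]);


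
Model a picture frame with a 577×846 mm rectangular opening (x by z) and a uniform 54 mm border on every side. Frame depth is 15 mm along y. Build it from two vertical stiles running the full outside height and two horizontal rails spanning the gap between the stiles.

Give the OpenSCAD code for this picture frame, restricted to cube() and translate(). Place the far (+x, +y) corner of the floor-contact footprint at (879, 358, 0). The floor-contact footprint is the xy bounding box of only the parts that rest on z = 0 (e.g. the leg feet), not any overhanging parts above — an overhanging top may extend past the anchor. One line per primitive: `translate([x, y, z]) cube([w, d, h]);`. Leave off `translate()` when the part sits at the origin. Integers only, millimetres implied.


translate([194, 343, 0]) cube([54, 15, 954]);
translate([825, 343, 0]) cube([54, 15, 954]);
translate([248, 343, 0]) cube([577, 15, 54]);
translate([248, 343, 900]) cube([577, 15, 54]);


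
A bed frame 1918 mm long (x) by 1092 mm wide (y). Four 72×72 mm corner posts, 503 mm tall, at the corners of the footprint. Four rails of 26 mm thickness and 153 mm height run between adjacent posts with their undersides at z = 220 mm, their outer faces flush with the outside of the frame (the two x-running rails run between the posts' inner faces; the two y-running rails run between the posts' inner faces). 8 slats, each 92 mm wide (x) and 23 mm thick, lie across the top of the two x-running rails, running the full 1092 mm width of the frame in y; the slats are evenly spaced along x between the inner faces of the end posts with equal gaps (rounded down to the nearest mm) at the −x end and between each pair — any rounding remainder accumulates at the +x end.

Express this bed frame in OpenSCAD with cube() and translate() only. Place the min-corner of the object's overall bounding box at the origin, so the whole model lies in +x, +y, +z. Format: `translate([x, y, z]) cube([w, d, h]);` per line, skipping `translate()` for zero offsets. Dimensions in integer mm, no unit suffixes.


cube([72, 72, 503]);
translate([0, 1020, 0]) cube([72, 72, 503]);
translate([1846, 0, 0]) cube([72, 72, 503]);
translate([1846, 1020, 0]) cube([72, 72, 503]);
translate([72, 0, 220]) cube([1774, 26, 153]);
translate([72, 1066, 220]) cube([1774, 26, 153]);
translate([0, 72, 220]) cube([26, 948, 153]);
translate([1892, 72, 220]) cube([26, 948, 153]);
translate([187, 0, 373]) cube([92, 1092, 23]);
translate([394, 0, 373]) cube([92, 1092, 23]);
translate([601, 0, 373]) cube([92, 1092, 23]);
translate([808, 0, 373]) cube([92, 1092, 23]);
translate([1015, 0, 373]) cube([92, 1092, 23]);
translate([1222, 0, 373]) cube([92, 1092, 23]);
translate([1429, 0, 373]) cube([92, 1092, 23]);
translate([1636, 0, 373]) cube([92, 1092, 23]);


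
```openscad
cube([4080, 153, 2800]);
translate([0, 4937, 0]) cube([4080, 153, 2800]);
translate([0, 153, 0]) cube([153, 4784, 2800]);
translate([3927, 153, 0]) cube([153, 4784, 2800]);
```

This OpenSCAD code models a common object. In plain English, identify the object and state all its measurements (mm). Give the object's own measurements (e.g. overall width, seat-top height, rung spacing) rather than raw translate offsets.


The wall frame of a small rectangular building: four walls, each 2800 mm tall and 153 mm thick, enclosing a footprint 4080 mm (x) by 5090 mm (y) outside-to-outside, with no floor or roof. The front and back walls (the −y and +y sides) span the full width; the two side walls fit between them.


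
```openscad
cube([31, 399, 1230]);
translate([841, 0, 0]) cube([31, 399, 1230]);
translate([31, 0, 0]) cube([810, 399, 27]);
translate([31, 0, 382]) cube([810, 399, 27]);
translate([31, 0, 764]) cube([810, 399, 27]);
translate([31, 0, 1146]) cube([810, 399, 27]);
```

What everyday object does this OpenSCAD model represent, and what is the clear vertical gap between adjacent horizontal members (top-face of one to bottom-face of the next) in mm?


A bookshelf. The clear shelf gap is 355 mm.

Two tall side panels with 4 horizontal boards between them — a bookshelf. The first two shelf undersides are at z = 0 and z = 382; with shelf thickness 27, the clear gap is 382 − 0 − 27 = 355 mm.


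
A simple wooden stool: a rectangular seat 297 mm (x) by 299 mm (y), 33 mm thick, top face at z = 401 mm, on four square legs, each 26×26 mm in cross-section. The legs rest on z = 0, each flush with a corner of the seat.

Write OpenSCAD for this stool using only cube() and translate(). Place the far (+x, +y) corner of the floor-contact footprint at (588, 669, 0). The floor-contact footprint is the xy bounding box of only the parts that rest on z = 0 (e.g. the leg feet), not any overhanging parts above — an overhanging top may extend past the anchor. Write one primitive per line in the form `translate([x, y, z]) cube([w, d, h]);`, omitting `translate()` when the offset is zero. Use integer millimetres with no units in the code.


// leg_h = 401 - 33 = 368
translate([291, 370, 368]) cube([297, 299, 33]);
translate([291, 370, 0]) cube([26, 26, 368]);
translate([562, 370, 0]) cube([26, 26, 368]);
translate([291, 643, 0]) cube([26, 26, 368]);
translate([562, 643, 0]) cube([26, 26, 368]);


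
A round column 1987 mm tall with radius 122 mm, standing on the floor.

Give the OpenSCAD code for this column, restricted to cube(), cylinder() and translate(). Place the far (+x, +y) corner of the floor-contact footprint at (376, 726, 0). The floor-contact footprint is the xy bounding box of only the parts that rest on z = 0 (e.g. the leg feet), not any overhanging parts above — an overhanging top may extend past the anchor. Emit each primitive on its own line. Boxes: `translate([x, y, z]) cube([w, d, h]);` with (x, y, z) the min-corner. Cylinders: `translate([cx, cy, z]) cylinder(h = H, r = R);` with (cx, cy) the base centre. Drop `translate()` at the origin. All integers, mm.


translate([254, 604, 0]) cylinder(h = 1987, r = 122);


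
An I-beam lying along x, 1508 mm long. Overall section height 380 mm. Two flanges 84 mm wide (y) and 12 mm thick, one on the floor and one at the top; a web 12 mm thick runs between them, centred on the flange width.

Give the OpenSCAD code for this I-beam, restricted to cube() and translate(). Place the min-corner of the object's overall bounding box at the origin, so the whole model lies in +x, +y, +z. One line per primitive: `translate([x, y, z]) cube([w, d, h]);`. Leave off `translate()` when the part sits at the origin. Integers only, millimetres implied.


cube([1508, 84, 12]);
translate([0, 36, 12]) cube([1508, 12, 356]);
translate([0, 0, 368]) cube([1508, 84, 12]);


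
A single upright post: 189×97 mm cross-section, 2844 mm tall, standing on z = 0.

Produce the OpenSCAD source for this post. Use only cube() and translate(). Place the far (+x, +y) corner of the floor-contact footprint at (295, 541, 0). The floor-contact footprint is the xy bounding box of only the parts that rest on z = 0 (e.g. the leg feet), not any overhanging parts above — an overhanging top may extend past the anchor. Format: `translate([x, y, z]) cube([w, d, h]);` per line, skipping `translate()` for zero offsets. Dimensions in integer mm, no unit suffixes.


translate([106, 444, 0]) cube([189, 97, 2844]);


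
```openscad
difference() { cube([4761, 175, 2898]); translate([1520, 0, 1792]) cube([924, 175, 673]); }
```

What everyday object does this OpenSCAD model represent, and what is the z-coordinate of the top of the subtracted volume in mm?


A wall with a window opening. The window head height is 2465 mm.

A wall with a rectangular opening subtracted — a window. Sill at z = 1792, opening 673 mm tall, so the head is at 1792 + 673 = 2465 mm.


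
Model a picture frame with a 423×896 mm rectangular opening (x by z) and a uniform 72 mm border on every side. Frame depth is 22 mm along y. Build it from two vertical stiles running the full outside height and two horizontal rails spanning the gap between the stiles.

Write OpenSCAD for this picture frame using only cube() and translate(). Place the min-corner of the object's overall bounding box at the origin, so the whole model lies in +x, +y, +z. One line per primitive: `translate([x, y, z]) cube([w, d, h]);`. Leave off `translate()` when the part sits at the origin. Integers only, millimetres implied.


cube([72, 22, 1040]);
translate([495, 0, 0]) cube([72, 22, 1040]);
translate([72, 0, 0]) cube([423, 22, 72]);
translate([72, 0, 968]) cube([423, 22, 72]);


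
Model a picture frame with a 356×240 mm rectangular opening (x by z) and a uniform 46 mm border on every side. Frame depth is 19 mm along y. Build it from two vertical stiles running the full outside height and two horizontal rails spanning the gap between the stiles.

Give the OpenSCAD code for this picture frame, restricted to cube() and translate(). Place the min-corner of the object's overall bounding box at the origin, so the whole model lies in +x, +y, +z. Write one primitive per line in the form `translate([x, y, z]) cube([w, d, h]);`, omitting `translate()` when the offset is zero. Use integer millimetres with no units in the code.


cube([46, 19, 332]);
translate([402, 0, 0]) cube([46, 19, 332]);
translate([46, 0, 0]) cube([356, 19, 46]);
translate([46, 0, 286]) cube([356, 19, 46]);


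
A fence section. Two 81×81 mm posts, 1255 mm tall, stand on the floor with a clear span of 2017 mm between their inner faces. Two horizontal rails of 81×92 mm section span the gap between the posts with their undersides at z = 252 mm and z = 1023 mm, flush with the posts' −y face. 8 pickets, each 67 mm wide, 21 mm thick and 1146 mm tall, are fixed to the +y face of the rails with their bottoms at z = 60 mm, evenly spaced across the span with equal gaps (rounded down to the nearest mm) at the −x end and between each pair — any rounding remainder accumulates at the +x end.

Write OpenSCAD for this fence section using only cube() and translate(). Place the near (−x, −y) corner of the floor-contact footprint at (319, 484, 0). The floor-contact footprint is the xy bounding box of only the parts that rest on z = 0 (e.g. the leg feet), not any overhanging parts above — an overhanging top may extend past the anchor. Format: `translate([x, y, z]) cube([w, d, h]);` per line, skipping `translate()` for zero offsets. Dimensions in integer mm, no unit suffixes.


translate([319, 484, 0]) cube([81, 81, 1255]);
translate([2417, 484, 0]) cube([81, 81, 1255]);
translate([400, 484, 252]) cube([2017, 81, 92]);
translate([400, 484, 1023]) cube([2017, 81, 92]);
translate([564, 565, 60]) cube([67, 21, 1146]);
translate([795, 565, 60]) cube([67, 21, 1146]);
translate([1026, 565, 60]) cube([67, 21, 1146]);
translate([1257, 565, 60]) cube([67, 21, 1146]);
translate([1488, 565, 60]) cube([67, 21, 1146]);
translate([1719, 565, 60]) cube([67, 21, 1146]);
translate([1950, 565, 60]) cube([67, 21, 1146]);
translate([2181, 565, 60]) cube([67, 21, 1146]);


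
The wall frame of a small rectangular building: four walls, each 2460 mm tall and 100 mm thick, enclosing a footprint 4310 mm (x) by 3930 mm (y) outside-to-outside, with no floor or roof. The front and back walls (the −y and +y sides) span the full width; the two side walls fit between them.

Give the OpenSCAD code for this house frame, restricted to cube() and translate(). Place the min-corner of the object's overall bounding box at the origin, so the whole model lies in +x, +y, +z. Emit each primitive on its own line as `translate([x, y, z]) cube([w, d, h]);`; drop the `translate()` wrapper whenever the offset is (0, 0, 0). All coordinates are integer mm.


cube([4310, 100, 2460]);
translate([0, 3830, 0]) cube([4310, 100, 2460]);
translate([0, 100, 0]) cube([100, 3730, 2460]);
translate([4210, 100, 0]) cube([100, 3730, 2460]);


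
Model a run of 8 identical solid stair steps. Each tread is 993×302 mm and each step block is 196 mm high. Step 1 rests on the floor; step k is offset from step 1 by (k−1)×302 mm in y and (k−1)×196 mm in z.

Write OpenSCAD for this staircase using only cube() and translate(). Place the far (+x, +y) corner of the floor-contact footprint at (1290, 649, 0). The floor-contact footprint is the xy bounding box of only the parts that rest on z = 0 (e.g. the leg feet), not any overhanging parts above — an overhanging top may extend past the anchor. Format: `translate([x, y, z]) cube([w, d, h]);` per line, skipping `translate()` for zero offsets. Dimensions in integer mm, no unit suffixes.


translate([297, 347, 0]) cube([993, 302, 196]);
translate([297, 649, 196]) cube([993, 302, 196]);
translate([297, 951, 392]) cube([993, 302, 196]);
translate([297, 1253, 588]) cube([993, 302, 196]);
translate([297, 1555, 784]) cube([993, 302, 196]);
translate([297, 1857, 980]) cube([993, 302, 196]);
translate([297, 2159, 1176]) cube([993, 302, 196]);
translate([297, 2461, 1372]) cube([993, 302, 196]);


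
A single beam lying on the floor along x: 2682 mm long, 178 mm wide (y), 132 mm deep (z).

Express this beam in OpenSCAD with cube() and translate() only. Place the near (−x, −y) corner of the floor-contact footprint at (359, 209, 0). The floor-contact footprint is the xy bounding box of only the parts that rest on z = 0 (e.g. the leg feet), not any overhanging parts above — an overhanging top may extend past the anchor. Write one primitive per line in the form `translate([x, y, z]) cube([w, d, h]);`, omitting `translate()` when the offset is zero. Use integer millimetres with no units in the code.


translate([359, 209, 0]) cube([2682, 178, 132]);


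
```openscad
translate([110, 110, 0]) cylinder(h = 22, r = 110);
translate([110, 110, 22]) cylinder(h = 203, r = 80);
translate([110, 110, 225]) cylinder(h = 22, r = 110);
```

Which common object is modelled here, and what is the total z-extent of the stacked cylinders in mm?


A spool. The overall height is 247 mm.

Three coaxial cylinders, large–small–large — a spool. Two 22 mm flanges and a 203 mm core give 22 + 203 + 22 = 247 mm.


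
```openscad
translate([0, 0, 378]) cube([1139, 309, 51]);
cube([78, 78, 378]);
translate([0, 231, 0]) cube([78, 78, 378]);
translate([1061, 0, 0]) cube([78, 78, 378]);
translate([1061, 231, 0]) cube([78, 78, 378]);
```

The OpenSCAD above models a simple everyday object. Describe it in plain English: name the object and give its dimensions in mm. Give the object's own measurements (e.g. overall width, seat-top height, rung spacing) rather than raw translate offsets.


A bench: a 1139×309 mm seat slab, 51 mm thick, top at z = 429 mm, on four 78×78 mm square legs flush with the seat corners and standing on z = 0.


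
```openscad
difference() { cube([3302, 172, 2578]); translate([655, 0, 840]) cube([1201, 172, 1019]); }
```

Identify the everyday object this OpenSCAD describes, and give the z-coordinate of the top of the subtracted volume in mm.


A wall with a window opening. The window head height is 1859 mm.

A wall with a rectangular opening subtracted — a window. Sill at z = 840, opening 1019 mm tall, so the head is at 840 + 1019 = 1859 mm.


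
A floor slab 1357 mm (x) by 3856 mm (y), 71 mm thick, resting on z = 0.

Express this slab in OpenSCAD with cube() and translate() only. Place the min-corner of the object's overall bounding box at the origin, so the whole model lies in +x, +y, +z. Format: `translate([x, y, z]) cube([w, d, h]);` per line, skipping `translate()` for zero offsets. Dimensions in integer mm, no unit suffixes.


cube([1357, 3856, 71]);


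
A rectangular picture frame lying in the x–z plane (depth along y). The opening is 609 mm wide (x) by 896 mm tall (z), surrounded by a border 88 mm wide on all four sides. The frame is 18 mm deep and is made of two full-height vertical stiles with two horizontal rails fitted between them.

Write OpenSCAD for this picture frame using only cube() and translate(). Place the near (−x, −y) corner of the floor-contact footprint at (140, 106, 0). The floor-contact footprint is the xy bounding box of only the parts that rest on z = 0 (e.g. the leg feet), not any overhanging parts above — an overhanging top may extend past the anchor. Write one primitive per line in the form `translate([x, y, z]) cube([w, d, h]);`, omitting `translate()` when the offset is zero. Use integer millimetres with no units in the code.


translate([140, 106, 0]) cube([88, 18, 1072]);
translate([837, 106, 0]) cube([88, 18, 1072]);
translate([228, 106, 0]) cube([609, 18, 88]);
translate([228, 106, 984]) cube([609, 18, 88]);


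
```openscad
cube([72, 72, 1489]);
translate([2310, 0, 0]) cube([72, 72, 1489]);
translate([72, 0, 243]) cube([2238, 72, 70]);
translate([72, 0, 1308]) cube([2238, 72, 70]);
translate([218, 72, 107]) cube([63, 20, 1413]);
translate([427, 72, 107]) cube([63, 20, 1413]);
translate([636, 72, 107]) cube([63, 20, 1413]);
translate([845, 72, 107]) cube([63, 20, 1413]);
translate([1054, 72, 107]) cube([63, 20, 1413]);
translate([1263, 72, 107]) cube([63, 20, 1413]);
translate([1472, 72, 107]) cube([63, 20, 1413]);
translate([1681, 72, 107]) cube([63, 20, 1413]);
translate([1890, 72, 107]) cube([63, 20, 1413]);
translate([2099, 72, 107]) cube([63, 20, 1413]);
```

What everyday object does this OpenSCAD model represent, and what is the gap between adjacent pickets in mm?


A fence section. The picket gap is 146 mm.

Two posts, two rails, 10 pickets — a fence section. Span 2238 mm holds 10 pickets of 63 mm with 11 equal gaps: ⌊(2238 − 10·63) / 11⌋ = 146 mm.


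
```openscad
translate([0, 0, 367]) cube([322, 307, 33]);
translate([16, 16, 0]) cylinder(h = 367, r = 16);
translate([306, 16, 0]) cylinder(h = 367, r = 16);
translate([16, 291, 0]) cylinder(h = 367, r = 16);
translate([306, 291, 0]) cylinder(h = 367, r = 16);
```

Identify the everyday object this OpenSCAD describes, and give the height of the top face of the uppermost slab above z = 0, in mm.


A stool. The seat height is 400 mm.

A 322×307×33 slab at z = 367 on four corner cylinders — a stool. The seat top is 367 + 33 = 400 mm.


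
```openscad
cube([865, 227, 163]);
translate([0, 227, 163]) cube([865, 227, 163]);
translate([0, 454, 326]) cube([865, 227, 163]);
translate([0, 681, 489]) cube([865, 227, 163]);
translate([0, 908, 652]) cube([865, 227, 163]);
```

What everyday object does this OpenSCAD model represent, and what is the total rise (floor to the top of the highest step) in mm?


A staircase. The total rise is 815 mm.

5 identical blocks, each offset up and back from the previous — a staircase. Each step is 163 mm tall and there are 5 of them, so the total rise is 5 × 163 = 815 mm.


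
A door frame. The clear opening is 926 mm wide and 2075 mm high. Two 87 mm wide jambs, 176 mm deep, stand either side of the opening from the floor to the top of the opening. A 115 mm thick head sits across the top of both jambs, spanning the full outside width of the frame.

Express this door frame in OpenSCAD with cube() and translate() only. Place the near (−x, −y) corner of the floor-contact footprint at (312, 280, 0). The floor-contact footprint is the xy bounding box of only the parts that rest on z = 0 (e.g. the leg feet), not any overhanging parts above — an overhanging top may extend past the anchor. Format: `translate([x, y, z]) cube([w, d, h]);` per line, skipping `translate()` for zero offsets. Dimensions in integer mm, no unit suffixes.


translate([312, 280, 0]) cube([87, 176, 2075]);
translate([1325, 280, 0]) cube([87, 176, 2075]);
translate([312, 280, 2075]) cube([1100, 176, 115]);


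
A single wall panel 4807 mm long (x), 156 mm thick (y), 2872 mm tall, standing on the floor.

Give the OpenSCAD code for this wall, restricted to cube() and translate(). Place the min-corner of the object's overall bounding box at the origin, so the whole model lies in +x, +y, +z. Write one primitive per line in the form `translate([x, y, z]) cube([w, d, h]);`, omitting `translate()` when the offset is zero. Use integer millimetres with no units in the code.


cube([4807, 156, 2872]);


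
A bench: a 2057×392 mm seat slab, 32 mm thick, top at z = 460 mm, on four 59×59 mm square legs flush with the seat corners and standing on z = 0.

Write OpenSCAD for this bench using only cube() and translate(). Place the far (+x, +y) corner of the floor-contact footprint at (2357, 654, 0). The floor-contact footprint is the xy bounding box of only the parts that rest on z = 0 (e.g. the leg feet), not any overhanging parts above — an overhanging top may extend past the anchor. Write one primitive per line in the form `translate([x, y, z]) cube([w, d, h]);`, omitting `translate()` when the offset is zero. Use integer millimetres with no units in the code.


// leg_h = 460 − 32 = 428
translate([300, 262, 428]) cube([2057, 392, 32]);
translate([300, 262, 0]) cube([59, 59, 428]);
translate([300, 595, 0]) cube([59, 59, 428]);
translate([2298, 262, 0]) cube([59, 59, 428]);
translate([2298, 595, 0]) cube([59, 59, 428]);


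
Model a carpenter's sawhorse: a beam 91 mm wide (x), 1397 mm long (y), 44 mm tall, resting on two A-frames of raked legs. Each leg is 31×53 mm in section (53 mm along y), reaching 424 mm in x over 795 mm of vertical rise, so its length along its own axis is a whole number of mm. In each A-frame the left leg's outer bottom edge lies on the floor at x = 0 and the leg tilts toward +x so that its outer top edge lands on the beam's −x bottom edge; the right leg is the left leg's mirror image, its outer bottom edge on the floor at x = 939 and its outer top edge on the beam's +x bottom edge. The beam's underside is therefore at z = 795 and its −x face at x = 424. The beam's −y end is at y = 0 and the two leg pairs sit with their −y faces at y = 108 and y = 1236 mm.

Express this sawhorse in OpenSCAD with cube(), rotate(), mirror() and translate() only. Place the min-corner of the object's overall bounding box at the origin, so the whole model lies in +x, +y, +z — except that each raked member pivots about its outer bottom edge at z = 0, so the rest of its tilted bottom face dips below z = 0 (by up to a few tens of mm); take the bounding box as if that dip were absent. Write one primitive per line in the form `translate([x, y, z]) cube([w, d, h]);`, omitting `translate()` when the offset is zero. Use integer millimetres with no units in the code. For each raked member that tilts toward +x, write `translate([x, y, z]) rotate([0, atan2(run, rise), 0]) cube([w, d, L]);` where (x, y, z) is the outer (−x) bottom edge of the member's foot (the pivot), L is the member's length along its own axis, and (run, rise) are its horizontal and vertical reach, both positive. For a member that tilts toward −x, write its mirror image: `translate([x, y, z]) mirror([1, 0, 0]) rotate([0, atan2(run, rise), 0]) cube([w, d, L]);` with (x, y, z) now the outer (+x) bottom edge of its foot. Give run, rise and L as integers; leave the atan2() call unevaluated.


translate([424, 0, 795]) cube([91, 1397, 44]);
translate([0, 108, 0]) rotate([0, atan2(424, 795), 0]) cube([31, 53, 901]);
translate([939, 108, 0]) mirror([1, 0, 0]) rotate([0, atan2(424, 795), 0]) cube([31, 53, 901]);
translate([0, 1236, 0]) rotate([0, atan2(424, 795), 0]) cube([31, 53, 901]);
translate([939, 1236, 0]) mirror([1, 0, 0]) rotate([0, atan2(424, 795), 0]) cube([31, 53, 901]);


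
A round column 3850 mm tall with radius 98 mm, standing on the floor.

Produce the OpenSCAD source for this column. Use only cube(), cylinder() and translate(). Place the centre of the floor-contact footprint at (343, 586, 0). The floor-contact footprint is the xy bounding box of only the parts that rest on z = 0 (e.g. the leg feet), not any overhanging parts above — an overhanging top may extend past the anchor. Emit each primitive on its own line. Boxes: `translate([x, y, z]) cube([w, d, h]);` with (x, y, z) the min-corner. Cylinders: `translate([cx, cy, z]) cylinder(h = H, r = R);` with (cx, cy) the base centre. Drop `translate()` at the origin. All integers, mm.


translate([343, 586, 0]) cylinder(h = 3850, r = 98);


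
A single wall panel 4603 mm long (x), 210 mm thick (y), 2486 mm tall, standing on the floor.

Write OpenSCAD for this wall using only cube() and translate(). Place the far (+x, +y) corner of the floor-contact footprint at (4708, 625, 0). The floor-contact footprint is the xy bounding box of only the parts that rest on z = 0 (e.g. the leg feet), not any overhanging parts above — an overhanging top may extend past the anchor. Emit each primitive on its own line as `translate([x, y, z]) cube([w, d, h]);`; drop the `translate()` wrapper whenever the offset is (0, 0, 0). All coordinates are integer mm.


translate([105, 415, 0]) cube([4603, 210, 2486]);


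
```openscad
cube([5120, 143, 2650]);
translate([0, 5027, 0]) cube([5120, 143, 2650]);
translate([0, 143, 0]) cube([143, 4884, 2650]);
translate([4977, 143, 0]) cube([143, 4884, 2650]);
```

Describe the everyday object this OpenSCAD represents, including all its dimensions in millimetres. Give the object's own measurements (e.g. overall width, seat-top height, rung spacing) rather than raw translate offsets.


The wall frame of a small rectangular building: four walls, each 2650 mm tall and 143 mm thick, enclosing a footprint 5120 mm (x) by 5170 mm (y) outside-to-outside, with no floor or roof. The front and back walls (the −y and +y sides) span the full width; the two side walls fit between them.


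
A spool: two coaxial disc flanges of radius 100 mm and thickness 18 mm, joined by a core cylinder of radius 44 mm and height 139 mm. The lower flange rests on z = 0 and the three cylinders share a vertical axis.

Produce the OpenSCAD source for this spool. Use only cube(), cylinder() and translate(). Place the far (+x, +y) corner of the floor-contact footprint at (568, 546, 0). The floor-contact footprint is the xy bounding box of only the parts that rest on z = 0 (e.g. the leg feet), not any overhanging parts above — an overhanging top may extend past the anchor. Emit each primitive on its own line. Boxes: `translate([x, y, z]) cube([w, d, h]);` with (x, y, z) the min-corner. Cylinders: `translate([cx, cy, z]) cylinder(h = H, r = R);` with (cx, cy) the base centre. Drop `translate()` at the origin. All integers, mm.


translate([468, 446, 0]) cylinder(h = 18, r = 100);
translate([468, 446, 18]) cylinder(h = 139, r = 44);
translate([468, 446, 157]) cylinder(h = 18, r = 100);


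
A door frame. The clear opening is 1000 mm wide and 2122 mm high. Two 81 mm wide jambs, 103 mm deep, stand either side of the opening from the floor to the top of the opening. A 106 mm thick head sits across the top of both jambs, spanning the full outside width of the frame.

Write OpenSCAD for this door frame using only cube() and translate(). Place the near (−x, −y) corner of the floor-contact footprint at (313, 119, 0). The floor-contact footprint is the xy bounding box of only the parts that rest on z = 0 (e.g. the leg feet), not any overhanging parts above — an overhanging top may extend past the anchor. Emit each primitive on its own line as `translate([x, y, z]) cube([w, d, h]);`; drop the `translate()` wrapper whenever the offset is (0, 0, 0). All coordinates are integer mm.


translate([313, 119, 0]) cube([81, 103, 2122]);
translate([1394, 119, 0]) cube([81, 103, 2122]);
translate([313, 119, 2122]) cube([1162, 103, 106]);


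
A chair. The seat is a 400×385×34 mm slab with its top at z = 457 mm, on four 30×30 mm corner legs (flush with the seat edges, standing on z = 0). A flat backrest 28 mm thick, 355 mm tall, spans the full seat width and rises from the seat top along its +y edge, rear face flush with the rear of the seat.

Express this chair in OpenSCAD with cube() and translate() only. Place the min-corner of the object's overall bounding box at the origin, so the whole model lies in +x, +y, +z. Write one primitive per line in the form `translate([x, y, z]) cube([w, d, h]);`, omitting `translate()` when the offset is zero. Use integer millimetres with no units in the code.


translate([0, 0, 423]) cube([400, 385, 34]);
cube([30, 30, 423]);
translate([370, 0, 0]) cube([30, 30, 423]);
translate([0, 355, 0]) cube([30, 30, 423]);
translate([370, 355, 0]) cube([30, 30, 423]);
translate([0, 357, 457]) cube([400, 28, 355]);


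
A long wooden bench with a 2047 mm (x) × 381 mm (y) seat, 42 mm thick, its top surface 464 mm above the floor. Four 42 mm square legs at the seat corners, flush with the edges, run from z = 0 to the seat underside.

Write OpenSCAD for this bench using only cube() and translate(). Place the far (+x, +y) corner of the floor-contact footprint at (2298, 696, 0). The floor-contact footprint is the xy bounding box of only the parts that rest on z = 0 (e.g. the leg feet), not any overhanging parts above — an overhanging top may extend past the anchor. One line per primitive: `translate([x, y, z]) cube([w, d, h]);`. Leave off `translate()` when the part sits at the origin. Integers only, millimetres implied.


// leg_h = 464 − 42 = 422
translate([251, 315, 422]) cube([2047, 381, 42]);
translate([251, 315, 0]) cube([42, 42, 422]);
translate([251, 654, 0]) cube([42, 42, 422]);
translate([2256, 315, 0]) cube([42, 42, 422]);
translate([2256, 654, 0]) cube([42, 42, 422]);


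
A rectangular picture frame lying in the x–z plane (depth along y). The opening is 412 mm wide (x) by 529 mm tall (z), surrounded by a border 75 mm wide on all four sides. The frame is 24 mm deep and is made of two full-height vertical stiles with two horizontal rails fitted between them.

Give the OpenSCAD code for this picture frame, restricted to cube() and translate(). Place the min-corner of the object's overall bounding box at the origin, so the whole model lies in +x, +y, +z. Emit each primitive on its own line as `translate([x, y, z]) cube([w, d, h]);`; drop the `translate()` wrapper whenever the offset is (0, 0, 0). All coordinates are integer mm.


cube([75, 24, 679]);
translate([487, 0, 0]) cube([75, 24, 679]);
translate([75, 0, 0]) cube([412, 24, 75]);
translate([75, 0, 604]) cube([412, 24, 75]);


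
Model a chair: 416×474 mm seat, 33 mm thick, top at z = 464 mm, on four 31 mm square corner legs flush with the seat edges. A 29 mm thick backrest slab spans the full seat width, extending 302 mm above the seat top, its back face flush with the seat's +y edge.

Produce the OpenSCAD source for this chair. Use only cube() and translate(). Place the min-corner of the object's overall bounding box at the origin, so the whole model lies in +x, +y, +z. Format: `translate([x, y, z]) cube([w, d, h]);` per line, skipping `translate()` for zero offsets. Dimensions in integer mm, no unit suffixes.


translate([0, 0, 431]) cube([416, 474, 33]);
cube([31, 31, 431]);
translate([385, 0, 0]) cube([31, 31, 431]);
translate([0, 443, 0]) cube([31, 31, 431]);
translate([385, 443, 0]) cube([31, 31, 431]);
translate([0, 445, 464]) cube([416, 29, 302]);


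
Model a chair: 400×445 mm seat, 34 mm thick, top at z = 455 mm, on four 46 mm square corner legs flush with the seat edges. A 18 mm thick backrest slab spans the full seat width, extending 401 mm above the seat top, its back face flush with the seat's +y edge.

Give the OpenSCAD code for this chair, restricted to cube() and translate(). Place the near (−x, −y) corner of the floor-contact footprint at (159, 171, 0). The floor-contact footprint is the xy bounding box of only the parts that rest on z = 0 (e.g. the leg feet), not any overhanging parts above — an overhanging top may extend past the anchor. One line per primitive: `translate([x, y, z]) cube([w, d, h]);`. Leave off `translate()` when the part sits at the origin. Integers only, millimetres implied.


// leg_h = 455 - 34 = 421
translate([159, 171, 421]) cube([400, 445, 34]);
translate([159, 171, 0]) cube([46, 46, 421]);
translate([513, 171, 0]) cube([46, 46, 421]);
translate([159, 570, 0]) cube([46, 46, 421]);
translate([513, 570, 0]) cube([46, 46, 421]);
translate([159, 598, 455]) cube([400, 18, 401]);


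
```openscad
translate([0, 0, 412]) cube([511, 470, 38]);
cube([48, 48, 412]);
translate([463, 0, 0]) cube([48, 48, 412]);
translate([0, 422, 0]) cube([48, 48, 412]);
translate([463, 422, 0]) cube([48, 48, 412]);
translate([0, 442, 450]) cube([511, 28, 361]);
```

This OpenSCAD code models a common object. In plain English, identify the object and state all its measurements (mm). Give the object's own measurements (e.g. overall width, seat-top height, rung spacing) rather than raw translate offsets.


A chair. The seat is a 511×470×38 mm slab with its top at z = 450 mm, on four 48×48 mm corner legs (flush with the seat edges, standing on z = 0). A flat backrest 28 mm thick, 361 mm tall, spans the full seat width and rises from the seat top along its +y edge, rear face flush with the rear of the seat.


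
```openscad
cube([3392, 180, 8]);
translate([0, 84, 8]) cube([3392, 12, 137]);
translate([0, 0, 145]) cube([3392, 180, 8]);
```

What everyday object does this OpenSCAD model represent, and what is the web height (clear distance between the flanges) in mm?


An I-beam. The web height is 137 mm.

Two wide flanges with a thin centred web — an I-beam. Overall 153 mm minus two 8 mm flanges gives a web of 153 − 2·8 = 137 mm.


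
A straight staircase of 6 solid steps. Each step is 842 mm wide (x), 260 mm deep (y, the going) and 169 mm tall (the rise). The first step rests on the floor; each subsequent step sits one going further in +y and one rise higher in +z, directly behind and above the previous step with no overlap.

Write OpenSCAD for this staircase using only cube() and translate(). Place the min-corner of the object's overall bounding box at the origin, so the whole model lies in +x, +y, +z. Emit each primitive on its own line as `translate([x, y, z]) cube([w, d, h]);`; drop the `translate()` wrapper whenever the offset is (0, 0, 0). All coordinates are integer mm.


cube([842, 260, 169]);
translate([0, 260, 169]) cube([842, 260, 169]);
translate([0, 520, 338]) cube([842, 260, 169]);
translate([0, 780, 507]) cube([842, 260, 169]);
translate([0, 1040, 676]) cube([842, 260, 169]);
translate([0, 1300, 845]) cube([842, 260, 169]);


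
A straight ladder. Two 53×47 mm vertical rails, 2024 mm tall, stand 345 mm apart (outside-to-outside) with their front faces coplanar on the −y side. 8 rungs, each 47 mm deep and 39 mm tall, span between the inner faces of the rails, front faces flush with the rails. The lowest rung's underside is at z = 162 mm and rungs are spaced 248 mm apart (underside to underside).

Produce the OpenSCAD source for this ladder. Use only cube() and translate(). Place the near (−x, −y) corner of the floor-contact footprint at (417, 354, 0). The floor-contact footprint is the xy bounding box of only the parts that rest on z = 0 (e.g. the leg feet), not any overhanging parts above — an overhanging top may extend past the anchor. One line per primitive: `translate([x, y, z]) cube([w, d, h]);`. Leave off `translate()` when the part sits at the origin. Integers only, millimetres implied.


translate([417, 354, 0]) cube([53, 47, 2024]);
translate([709, 354, 0]) cube([53, 47, 2024]);
translate([470, 354, 162]) cube([239, 47, 39]);
translate([470, 354, 410]) cube([239, 47, 39]);
translate([470, 354, 658]) cube([239, 47, 39]);
translate([470, 354, 906]) cube([239, 47, 39]);
translate([470, 354, 1154]) cube([239, 47, 39]);
translate([470, 354, 1402]) cube([239, 47, 39]);
translate([470, 354, 1650]) cube([239, 47, 39]);
translate([470, 354, 1898]) cube([239, 47, 39]);


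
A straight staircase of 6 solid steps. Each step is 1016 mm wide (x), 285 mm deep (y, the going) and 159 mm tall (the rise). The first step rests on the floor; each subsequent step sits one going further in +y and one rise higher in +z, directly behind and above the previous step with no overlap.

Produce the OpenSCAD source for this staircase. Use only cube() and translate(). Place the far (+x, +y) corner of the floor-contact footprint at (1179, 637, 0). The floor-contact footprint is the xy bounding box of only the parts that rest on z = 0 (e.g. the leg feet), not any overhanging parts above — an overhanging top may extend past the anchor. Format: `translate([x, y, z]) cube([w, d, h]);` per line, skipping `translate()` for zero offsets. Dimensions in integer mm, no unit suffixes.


translate([163, 352, 0]) cube([1016, 285, 159]);
translate([163, 637, 159]) cube([1016, 285, 159]);
translate([163, 922, 318]) cube([1016, 285, 159]);
translate([163, 1207, 477]) cube([1016, 285, 159]);
translate([163, 1492, 636]) cube([1016, 285, 159]);
translate([163, 1777, 795]) cube([1016, 285, 159]);


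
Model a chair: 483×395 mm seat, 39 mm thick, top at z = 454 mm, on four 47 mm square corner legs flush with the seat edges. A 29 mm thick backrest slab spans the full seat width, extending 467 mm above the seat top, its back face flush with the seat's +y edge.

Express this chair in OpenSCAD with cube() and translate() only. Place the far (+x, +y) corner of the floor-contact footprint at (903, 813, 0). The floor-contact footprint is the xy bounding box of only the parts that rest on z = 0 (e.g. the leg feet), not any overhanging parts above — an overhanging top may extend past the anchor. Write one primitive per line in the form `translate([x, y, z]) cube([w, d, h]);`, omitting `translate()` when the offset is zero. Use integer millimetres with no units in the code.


// leg_h = 454 - 39 = 415
translate([420, 418, 415]) cube([483, 395, 39]);
translate([420, 418, 0]) cube([47, 47, 415]);
translate([856, 418, 0]) cube([47, 47, 415]);
translate([420, 766, 0]) cube([47, 47, 415]);
translate([856, 766, 0]) cube([47, 47, 415]);
translate([420, 784, 454]) cube([483, 29, 467]);


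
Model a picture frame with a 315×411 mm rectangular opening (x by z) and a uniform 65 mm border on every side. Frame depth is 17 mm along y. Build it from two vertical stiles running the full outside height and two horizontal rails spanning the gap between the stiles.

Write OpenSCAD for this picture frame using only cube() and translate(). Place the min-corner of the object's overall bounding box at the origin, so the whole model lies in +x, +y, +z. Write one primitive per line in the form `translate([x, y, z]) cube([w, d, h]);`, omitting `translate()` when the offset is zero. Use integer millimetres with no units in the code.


cube([65, 17, 541]);
translate([380, 0, 0]) cube([65, 17, 541]);
translate([65, 0, 0]) cube([315, 17, 65]);
translate([65, 0, 476]) cube([315, 17, 65]);


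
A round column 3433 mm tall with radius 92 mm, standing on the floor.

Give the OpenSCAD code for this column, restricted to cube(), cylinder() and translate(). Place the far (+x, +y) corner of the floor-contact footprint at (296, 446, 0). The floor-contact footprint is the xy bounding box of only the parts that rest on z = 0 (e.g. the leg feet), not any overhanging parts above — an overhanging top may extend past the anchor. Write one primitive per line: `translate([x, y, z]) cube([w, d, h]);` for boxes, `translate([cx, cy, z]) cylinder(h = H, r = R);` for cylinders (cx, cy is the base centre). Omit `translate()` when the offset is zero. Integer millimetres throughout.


translate([204, 354, 0]) cylinder(h = 3433, r = 92);
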